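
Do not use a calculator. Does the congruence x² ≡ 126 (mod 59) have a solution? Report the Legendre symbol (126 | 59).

-1

First reduce: 126 ≡ 8 (mod 59).
Pull out 2^3: since 59 ≡ 3 (mod 8), (2/59) = -1, so (2/59)^3 = -1.
Reached (1/59) = 1. Collecting the sign flips along the way, the symbol is -1.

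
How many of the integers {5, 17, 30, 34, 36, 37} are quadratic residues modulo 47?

(5/47) = -1 → non-residue.
(17/47) = +1 → QR.
(30/47) = -1 → non-residue.
(34/47) = +1 → QR.
(36/47) = +1 → QR.
(37/47) = +1 → QR.
Total quadratic residues among the 6: 4.

4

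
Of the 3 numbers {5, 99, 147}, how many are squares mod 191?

2

(5/191) = +1 → QR.
(99/191) = -1 → non-residue.
(147/191) = +1 → QR.
Total quadratic residues among the 3: 2.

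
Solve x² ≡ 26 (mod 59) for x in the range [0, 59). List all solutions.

12, 47

Since 59 ≡ 3 (mod 4), a square root of 26 is 26^((59+1)/4) = 26^15 mod 59.
Repeated squaring: 26^2≡27, 26^4≡21, 26^8≡28 (mod 59).
26^15 = 26^(8+4+2+1) ≡ 12 (mod 59).
Check: 12² = 144 ≡ 26 (mod 59). The two roots are 12 and 47.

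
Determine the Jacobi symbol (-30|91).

First reduce: -30 ≡ 61 (mod 91).
Reciprocity: 61 ≡ 1 and 91 ≡ 3 (mod 4), so (61/91) = +(91/61).
Reduce top mod 61: now compute (30/61).
Pull out 2: since 61 ≡ 5 (mod 8), (2/61) = -1.
Reciprocity: 15 ≡ 3 and 61 ≡ 1 (mod 4), so (15/61) = +(61/15).
Reduce top mod 15: now compute (1/15).
Reached (1/15) = 1. Collecting the sign flips along the way, the symbol is -1.

-1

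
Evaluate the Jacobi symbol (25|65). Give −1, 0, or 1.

0

Reciprocity: 25 ≡ 1 and 65 ≡ 1 (mod 4), so (25/65) = +(65/25).
Reduce top mod 25: now compute (15/25).
Reciprocity: 15 ≡ 3 and 25 ≡ 1 (mod 4), so (15/25) = +(25/15).
Reduce top mod 15: now compute (10/15).
Pull out 2: since 15 ≡ 7 (mod 8), (2/15) = +1.
Reciprocity: 5 ≡ 1 and 15 ≡ 3 (mod 4), so (5/15) = +(15/5).
Reduce top mod 5: now compute (0/5).
Top reduces to 0: gcd > 1, so the symbol is 0.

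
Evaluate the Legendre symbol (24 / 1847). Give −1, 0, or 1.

Pull out 2^3: since 1847 ≡ 7 (mod 8), (2/1847) = +1, so (2/1847)^3 = +1.
Reciprocity: 3 ≡ 3 and 1847 ≡ 3 (mod 4), so (3/1847) = −(1847/3).
Reduce top mod 3: now compute (2/3).
Pull out 2: since 3 ≡ 3 (mod 8), (2/3) = -1.
Reached (1/3) = 1. Collecting the sign flips along the way, the symbol is +1.

1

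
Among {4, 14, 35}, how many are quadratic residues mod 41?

(4/41) = +1 → QR.
(14/41) = -1 → non-residue.
(35/41) = -1 → non-residue.
Total quadratic residues among the 3: 1.

1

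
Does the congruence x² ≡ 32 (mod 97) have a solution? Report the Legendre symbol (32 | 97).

Pull out 2^5: since 97 ≡ 1 (mod 8), (2/97) = +1, so (2/97)^5 = +1.
Reached (1/97) = 1. Collecting the sign flips along the way, the symbol is +1.

1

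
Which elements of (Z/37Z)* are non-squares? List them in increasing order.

2 5 6 8 13 14 15 17 18 19 20 22 23 24 29 31 32 35

Square k = 1,…,18 (k and 37−k give the same square):
1²=1, 2²=4, 3²=9, 4²=16, 5²=25, 6²=36, 7²≡12, 8²≡27, 9²≡7, 10²≡26, 11²≡10, 12²≡33, 13²≡21, 14²≡11, 15²≡3, 16²≡34, 17²≡30, 18²≡28 (mod 37).
The residues are {1, 3, 4, 7, 9, 10, 11, 12, 16, 21, 25, 26, 27, 28, 30, 33, 34, 36}; the non-residues are the remaining 18 nonzero classes.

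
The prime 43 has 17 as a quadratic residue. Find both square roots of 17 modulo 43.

19, 24

Since 43 ≡ 3 (mod 4), a square root of 17 is 17^((43+1)/4) = 17^11 mod 43.
Repeated squaring: 17^2≡31, 17^4≡15, 17^8≡10 (mod 43).
17^11 = 17^(8+2+1) ≡ 24 (mod 43).
Check: 24² = 576 ≡ 17 (mod 43). The two roots are 19 and 24.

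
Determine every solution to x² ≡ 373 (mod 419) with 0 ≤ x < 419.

126, 293

Since 419 ≡ 3 (mod 4), a square root of 373 is 373^((419+1)/4) = 373^105 mod 419.
Repeated squaring: 373^2≡21, 373^4≡22, 373^8≡65, 373^16≡35, 373^32≡387, 373^64≡186 (mod 419).
373^105 = 373^(64+32+8+1) ≡ 293 (mod 419).
Check: 293² = 85849 ≡ 373 (mod 419). The two roots are 126 and 293.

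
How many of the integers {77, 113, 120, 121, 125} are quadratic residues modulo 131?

4

(77/131) = +1 → QR.
(113/131) = +1 → QR.
(120/131) = -1 → non-residue.
(121/131) = +1 → QR.
(125/131) = +1 → QR.
Total quadratic residues among the 5: 4.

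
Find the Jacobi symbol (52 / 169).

Pull out 2^2: since 169 ≡ 1 (mod 8), (2/169) = +1, so (2/169)^2 = +1.
Reciprocity: 13 ≡ 1 and 169 ≡ 1 (mod 4), so (13/169) = +(169/13).
Reduce top mod 13: now compute (0/13).
Top reduces to 0: gcd > 1, so the symbol is 0.

0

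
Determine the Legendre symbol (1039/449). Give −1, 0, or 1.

1

First reduce: 1039 ≡ 141 (mod 449).
Reciprocity: 141 ≡ 1 and 449 ≡ 1 (mod 4), so (141/449) = +(449/141).
Reduce top mod 141: now compute (26/141).
Pull out 2: since 141 ≡ 5 (mod 8), (2/141) = -1.
Reciprocity: 13 ≡ 1 and 141 ≡ 1 (mod 4), so (13/141) = +(141/13).
Reduce top mod 13: now compute (11/13).
Reciprocity: 11 ≡ 3 and 13 ≡ 1 (mod 4), so (11/13) = +(13/11).
Reduce top mod 11: now compute (2/11).
Pull out 2: since 11 ≡ 3 (mod 8), (2/11) = -1.
Reached (1/11) = 1. Collecting the sign flips along the way, the symbol is +1.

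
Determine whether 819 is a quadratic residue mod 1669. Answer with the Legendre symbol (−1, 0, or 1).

1

Reciprocity: 819 ≡ 3 and 1669 ≡ 1 (mod 4), so (819/1669) = +(1669/819).
Reduce top mod 819: now compute (31/819).
Reciprocity: 31 ≡ 3 and 819 ≡ 3 (mod 4), so (31/819) = −(819/31).
Reduce top mod 31: now compute (13/31).
Reciprocity: 13 ≡ 1 and 31 ≡ 3 (mod 4), so (13/31) = +(31/13).
Reduce top mod 13: now compute (5/13).
Reciprocity: 5 ≡ 1 and 13 ≡ 1 (mod 4), so (5/13) = +(13/5).
Reduce top mod 5: now compute (3/5).
Reciprocity: 3 ≡ 3 and 5 ≡ 1 (mod 4), so (3/5) = +(5/3).
Reduce top mod 3: now compute (2/3).
Pull out 2: since 3 ≡ 3 (mod 8), (2/3) = -1.
Reached (1/3) = 1. Collecting the sign flips along the way, the symbol is +1.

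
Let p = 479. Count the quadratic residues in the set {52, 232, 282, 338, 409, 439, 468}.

1

(52/479) = -1 → non-residue.
(232/479) = -1 → non-residue.
(282/479) = -1 → non-residue.
(338/479) = +1 → QR.
(409/479) = -1 → non-residue.
(439/479) = -1 → non-residue.
(468/479) = -1 → non-residue.
Total quadratic residues among the 7: 1.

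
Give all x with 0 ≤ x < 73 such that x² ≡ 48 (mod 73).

73 ≡ 1 (mod 4), so we find a root by search.
Trying successive values, 11² = 121 ≡ 48 (mod 73). The other root is 73 − 11 = 62.

11, 62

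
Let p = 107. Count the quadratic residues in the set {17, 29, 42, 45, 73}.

2

(17/107) = -1 → non-residue.
(29/107) = +1 → QR.
(42/107) = +1 → QR.
(45/107) = -1 → non-residue.
(73/107) = -1 → non-residue.
Total quadratic residues among the 5: 2.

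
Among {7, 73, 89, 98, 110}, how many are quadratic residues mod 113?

2

(7/113) = +1 → QR.
(73/113) = -1 → non-residue.
(89/113) = -1 → non-residue.
(98/113) = +1 → QR.
(110/113) = -1 → non-residue.
Total quadratic residues among the 5: 2.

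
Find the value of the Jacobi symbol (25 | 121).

1

Reciprocity: 25 ≡ 1 and 121 ≡ 1 (mod 4), so (25/121) = +(121/25).
Reduce top mod 25: now compute (21/25).
Reciprocity: 21 ≡ 1 and 25 ≡ 1 (mod 4), so (21/25) = +(25/21).
Reduce top mod 21: now compute (4/21).
Pull out 2^2: since 21 ≡ 5 (mod 8), (2/21) = -1, so (2/21)^2 = +1.
Reached (1/21) = 1. Collecting the sign flips along the way, the symbol is +1.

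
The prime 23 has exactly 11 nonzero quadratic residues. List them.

Square k = 1,…,11 (k and 23−k give the same square):
1²=1, 2²=4, 3²=9, 4²=16, 5²≡2, 6²≡13, 7²≡3, 8²≡18, 9²≡12, 10²≡8, 11²≡6 (mod 23).
So the quadratic residues mod 23 are {1, 2, 3, 4, 6, 8, 9, 12, 13, 16, 18}.

1, 2, 3, 4, 6, 8, 9, 12, 13, 16, 18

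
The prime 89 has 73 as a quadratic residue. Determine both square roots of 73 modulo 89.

89 ≡ 1 (mod 4), so we find a root by search.
Trying successive values, 42² = 1764 ≡ 73 (mod 89). The other root is 89 − 42 = 47.

42, 47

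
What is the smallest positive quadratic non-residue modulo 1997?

(2/1997) = −1, so 2 is the smallest positive non-residue mod 1997.

2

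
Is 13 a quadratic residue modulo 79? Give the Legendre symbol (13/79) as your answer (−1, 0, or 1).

1

Euler's criterion: (13/79) ≡ 13^39 (mod 79).
13^2 ≡ 11 (mod 79)
13^4 ≡ 42 (mod 79)
13^8 ≡ 26 (mod 79)
13^16 ≡ 44 (mod 79)
13^32 ≡ 40 (mod 79)
13^39 = 13^(32+4+2+1) ≡ 1 (mod 79).
Result is 1, so (13/79) = 1.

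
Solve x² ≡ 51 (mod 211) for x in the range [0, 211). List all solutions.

85, 126

Since 211 ≡ 3 (mod 4), a square root of 51 is 51^((211+1)/4) = 51^53 mod 211.
Repeated squaring: 51^2≡69, 51^4≡119, 51^8≡24, 51^16≡154, 51^32≡84 (mod 211).
51^53 = 51^(32+16+4+1) ≡ 126 (mod 211).
Check: 126² = 15876 ≡ 51 (mod 211). The two roots are 85 and 126.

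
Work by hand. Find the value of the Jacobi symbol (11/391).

Reciprocity: 11 ≡ 3 and 391 ≡ 3 (mod 4), so (11/391) = −(391/11).
Reduce top mod 11: now compute (6/11).
Pull out 2: since 11 ≡ 3 (mod 8), (2/11) = -1.
Reciprocity: 3 ≡ 3 and 11 ≡ 3 (mod 4), so (3/11) = −(11/3).
Reduce top mod 3: now compute (2/3).
Pull out 2: since 3 ≡ 3 (mod 8), (2/3) = -1.
Reached (1/3) = 1. Collecting the sign flips along the way, the symbol is +1.

1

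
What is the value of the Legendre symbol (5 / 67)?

-1

Reciprocity: 5 ≡ 1 and 67 ≡ 3 (mod 4), so (5/67) = +(67/5).
Reduce top mod 5: now compute (2/5).
Pull out 2: since 5 ≡ 5 (mod 8), (2/5) = -1.
Reached (1/5) = 1. Collecting the sign flips along the way, the symbol is -1.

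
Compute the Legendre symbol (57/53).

Euler's criterion: (57/53) ≡ 4^26 (mod 53).
4^2 ≡ 16 (mod 53)
4^4 ≡ 44 (mod 53)
4^8 ≡ 28 (mod 53)
4^16 ≡ 42 (mod 53)
4^26 = 4^(16+8+2) ≡ 1 (mod 53).
Result is 1, so (57/53) = 1.

1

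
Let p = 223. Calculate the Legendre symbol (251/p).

First reduce: 251 ≡ 28 (mod 223).
Pull out 2^2: since 223 ≡ 7 (mod 8), (2/223) = +1, so (2/223)^2 = +1.
Reciprocity: 7 ≡ 3 and 223 ≡ 3 (mod 4), so (7/223) = −(223/7).
Reduce top mod 7: now compute (6/7).
Pull out 2: since 7 ≡ 7 (mod 8), (2/7) = +1.
Reciprocity: 3 ≡ 3 and 7 ≡ 3 (mod 4), so (3/7) = −(7/3).
Reduce top mod 3: now compute (1/3).
Reached (1/3) = 1. Collecting the sign flips along the way, the symbol is +1.

1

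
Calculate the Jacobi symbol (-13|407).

First reduce: -13 ≡ 394 (mod 407).
Pull out 2: since 407 ≡ 7 (mod 8), (2/407) = +1.
Reciprocity: 197 ≡ 1 and 407 ≡ 3 (mod 4), so (197/407) = +(407/197).
Reduce top mod 197: now compute (13/197).
Reciprocity: 13 ≡ 1 and 197 ≡ 1 (mod 4), so (13/197) = +(197/13).
Reduce top mod 13: now compute (2/13).
Pull out 2: since 13 ≡ 5 (mod 8), (2/13) = -1.
Reached (1/13) = 1. Collecting the sign flips along the way, the symbol is -1.

-1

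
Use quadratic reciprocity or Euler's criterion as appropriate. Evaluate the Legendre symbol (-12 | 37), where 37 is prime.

Euler's criterion: (-12/37) ≡ 25^18 (mod 37).
25^2 ≡ 33 (mod 37)
25^4 ≡ 16 (mod 37)
25^8 ≡ 34 (mod 37)
25^16 ≡ 9 (mod 37)
25^18 = 25^(16+2) ≡ 1 (mod 37).
Result is 1, so (-12/37) = 1.

1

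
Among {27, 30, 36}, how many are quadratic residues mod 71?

(27/71) = +1 → QR.
(30/71) = +1 → QR.
(36/71) = +1 → QR.
Total quadratic residues among the 3: 3.

3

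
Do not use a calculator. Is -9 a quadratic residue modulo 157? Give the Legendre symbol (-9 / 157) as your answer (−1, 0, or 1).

First reduce: -9 ≡ 148 (mod 157).
Pull out 2^2: since 157 ≡ 5 (mod 8), (2/157) = -1, so (2/157)^2 = +1.
Reciprocity: 37 ≡ 1 and 157 ≡ 1 (mod 4), so (37/157) = +(157/37).
Reduce top mod 37: now compute (9/37).
Reciprocity: 9 ≡ 1 and 37 ≡ 1 (mod 4), so (9/37) = +(37/9).
Reduce top mod 9: now compute (1/9).
Reached (1/9) = 1. Collecting the sign flips along the way, the symbol is +1.

1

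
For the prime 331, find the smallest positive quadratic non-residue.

2

(2/331) = −1, so 2 is the smallest positive non-residue mod 331.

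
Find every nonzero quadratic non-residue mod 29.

2,3,8,10,11,12,14,15,17,18,19,21,26,27

Square k = 1,…,14 (k and 29−k give the same square):
1²=1, 2²=4, 3²=9, 4²=16, 5²=25, 6²≡7, 7²≡20, 8²≡6, 9²≡23, 10²≡13, 11²≡5, 12²≡28, 13²≡24, 14²≡22 (mod 29).
The residues are {1, 4, 5, 6, 7, 9, 13, 16, 20, 22, 23, 24, 25, 28}; the non-residues are the remaining 14 nonzero classes.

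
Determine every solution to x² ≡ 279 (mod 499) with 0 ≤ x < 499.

Since 499 ≡ 3 (mod 4), a square root of 279 is 279^((499+1)/4) = 279^125 mod 499.
Repeated squaring: 279^2≡496, 279^4≡9, 279^8≡81, 279^16≡74, 279^32≡486, 279^64≡169 (mod 499).
279^125 = 279^(64+32+16+8+4+1) ≡ 165 (mod 499).
Check: 165² = 27225 ≡ 279 (mod 499). The two roots are 165 and 334.

165, 334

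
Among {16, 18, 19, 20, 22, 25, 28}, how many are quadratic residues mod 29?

(16/29) = +1 → QR.
(18/29) = -1 → non-residue.
(19/29) = -1 → non-residue.
(20/29) = +1 → QR.
(22/29) = +1 → QR.
(25/29) = +1 → QR.
(28/29) = +1 → QR.
Total quadratic residues among the 7: 5.

5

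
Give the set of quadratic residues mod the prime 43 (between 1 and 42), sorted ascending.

Square k = 1,…,21 (k and 43−k give the same square):
1²=1, 2²=4, 3²=9, 4²=16, 5²=25, 6²=36, 7²≡6, 8²≡21, 9²≡38, 10²≡14, 11²≡35, 12²≡15, 13²≡40, 14²≡24, 15²≡10, 16²≡41, 17²≡31, 18²≡23, 19²≡17, 20²≡13, 21²≡11 (mod 43).
So the quadratic residues mod 43 are {1, 4, 6, 9, 10, 11, 13, 14, 15, 16, 17, 21, 23, 24, 25, 31, 35, 36, 38, 40, 41}.

1,4,6,9,10,11,13,14,15,16,17,21,23,24,25,31,35,36,38,40,41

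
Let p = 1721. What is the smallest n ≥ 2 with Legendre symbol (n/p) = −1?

(2/1721) = +1, so 2 is a residue.
(3/1721) = −1, so 3 is the smallest positive non-residue mod 1721.

3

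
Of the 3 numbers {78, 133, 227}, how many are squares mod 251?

(78/251) = -1 → non-residue.
(133/251) = -1 → non-residue.
(227/251) = +1 → QR.
Total quadratic residues among the 3: 1.

1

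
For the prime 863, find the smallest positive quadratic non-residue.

5

(2/863) = +1, so 2 is a residue.
(3/863) = +1, so 3 is a residue.
(4/863) = +1, so 4 is a residue.
(5/863) = −1, so 5 is the smallest positive non-residue mod 863.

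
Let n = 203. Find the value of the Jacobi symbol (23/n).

Reciprocity: 23 ≡ 3 and 203 ≡ 3 (mod 4), so (23/203) = −(203/23).
Reduce top mod 23: now compute (19/23).
Reciprocity: 19 ≡ 3 and 23 ≡ 3 (mod 4), so (19/23) = −(23/19).
Reduce top mod 19: now compute (4/19).
Pull out 2^2: since 19 ≡ 3 (mod 8), (2/19) = -1, so (2/19)^2 = +1.
Reached (1/19) = 1. Collecting the sign flips along the way, the symbol is +1.

1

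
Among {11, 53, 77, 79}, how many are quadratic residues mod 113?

3

(11/113) = +1 → QR.
(53/113) = +1 → QR.
(77/113) = +1 → QR.
(79/113) = -1 → non-residue.
Total quadratic residues among the 4: 3.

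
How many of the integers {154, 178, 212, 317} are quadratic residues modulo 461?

(154/461) = -1 → non-residue.
(178/461) = -1 → non-residue.
(212/461) = +1 → QR.
(317/461) = +1 → QR.
Total quadratic residues among the 4: 2.

2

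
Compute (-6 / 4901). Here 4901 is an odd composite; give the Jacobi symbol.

First reduce: -6 ≡ 4895 (mod 4901).
Reciprocity: 4895 ≡ 3 and 4901 ≡ 1 (mod 4), so (4895/4901) = +(4901/4895).
Reduce top mod 4895: now compute (6/4895).
Pull out 2: since 4895 ≡ 7 (mod 8), (2/4895) = +1.
Reciprocity: 3 ≡ 3 and 4895 ≡ 3 (mod 4), so (3/4895) = −(4895/3).
Reduce top mod 3: now compute (2/3).
Pull out 2: since 3 ≡ 3 (mod 8), (2/3) = -1.
Reached (1/3) = 1. Collecting the sign flips along the way, the symbol is +1.

1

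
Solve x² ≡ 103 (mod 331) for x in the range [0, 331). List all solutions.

Since 331 ≡ 3 (mod 4), a square root of 103 is 103^((331+1)/4) = 103^83 mod 331.
Repeated squaring: 103^2≡17, 103^4≡289, 103^8≡109, 103^16≡296, 103^32≡232, 103^64≡202 (mod 331).
103^83 = 103^(64+16+2+1) ≡ 161 (mod 331).
Check: 161² = 25921 ≡ 103 (mod 331). The two roots are 161 and 170.

161, 170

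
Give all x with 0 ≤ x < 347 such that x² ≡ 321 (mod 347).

93, 254

Since 347 ≡ 3 (mod 4), a square root of 321 is 321^((347+1)/4) = 321^87 mod 347.
Repeated squaring: 321^2≡329, 321^4≡324, 321^8≡182, 321^16≡159, 321^32≡297, 321^64≡71 (mod 347).
321^87 = 321^(64+16+4+2+1) ≡ 93 (mod 347).
Check: 93² = 8649 ≡ 321 (mod 347). The two roots are 93 and 254.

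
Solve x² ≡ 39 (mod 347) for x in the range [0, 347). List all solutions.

115, 232

Since 347 ≡ 3 (mod 4), a square root of 39 is 39^((347+1)/4) = 39^87 mod 347.
Repeated squaring: 39^2≡133, 39^4≡339, 39^8≡64, 39^16≡279, 39^32≡113, 39^64≡277 (mod 347).
39^87 = 39^(64+16+4+2+1) ≡ 115 (mod 347).
Check: 115² = 13225 ≡ 39 (mod 347). The two roots are 115 and 232.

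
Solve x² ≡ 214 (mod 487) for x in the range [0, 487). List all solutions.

Since 487 ≡ 3 (mod 4), a square root of 214 is 214^((487+1)/4) = 214^122 mod 487.
Repeated squaring: 214^2≡18, 214^4≡324, 214^8≡271, 214^16≡391, 214^32≡450, 214^64≡395 (mod 487).
214^122 = 214^(64+32+16+8+2) ≡ 431 (mod 487).
Check: 431² = 185761 ≡ 214 (mod 487). The two roots are 56 and 431.

56, 431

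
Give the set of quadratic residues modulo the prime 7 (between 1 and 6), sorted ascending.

1, 2, 4

Square k = 1,…,3 (k and 7−k give the same square):
1²=1, 2²=4, 3²≡2 (mod 7).
So the quadratic residues mod 7 are {1, 2, 4}.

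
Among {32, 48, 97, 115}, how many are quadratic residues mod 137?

2

(32/137) = +1 → QR.
(48/137) = -1 → non-residue.
(97/137) = -1 → non-residue.
(115/137) = +1 → QR.
Total quadratic residues among the 4: 2.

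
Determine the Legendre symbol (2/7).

Pull out 2: since 7 ≡ 7 (mod 8), (2/7) = +1.
Reached (1/7) = 1. Collecting the sign flips along the way, the symbol is +1.

1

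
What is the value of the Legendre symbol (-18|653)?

-1

First reduce: -18 ≡ 635 (mod 653).
Reciprocity: 635 ≡ 3 and 653 ≡ 1 (mod 4), so (635/653) = +(653/635).
Reduce top mod 635: now compute (18/635).
Pull out 2: since 635 ≡ 3 (mod 8), (2/635) = -1.
Reciprocity: 9 ≡ 1 and 635 ≡ 3 (mod 4), so (9/635) = +(635/9).
Reduce top mod 9: now compute (5/9).
Reciprocity: 5 ≡ 1 and 9 ≡ 1 (mod 4), so (5/9) = +(9/5).
Reduce top mod 5: now compute (4/5).
Pull out 2^2: since 5 ≡ 5 (mod 8), (2/5) = -1, so (2/5)^2 = +1.
Reached (1/5) = 1. Collecting the sign flips along the way, the symbol is -1.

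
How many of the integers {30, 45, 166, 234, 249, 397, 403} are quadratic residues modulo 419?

2

(30/419) = -1 → non-residue.
(45/419) = +1 → QR.
(166/419) = +1 → QR.
(234/419) = -1 → non-residue.
(249/419) = -1 → non-residue.
(397/419) = -1 → non-residue.
(403/419) = -1 → non-residue.
Total quadratic residues among the 7: 2.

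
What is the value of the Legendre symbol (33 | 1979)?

Reciprocity: 33 ≡ 1 and 1979 ≡ 3 (mod 4), so (33/1979) = +(1979/33).
Reduce top mod 33: now compute (32/33).
Pull out 2^5: since 33 ≡ 1 (mod 8), (2/33) = +1, so (2/33)^5 = +1.
Reached (1/33) = 1. Collecting the sign flips along the way, the symbol is +1.

1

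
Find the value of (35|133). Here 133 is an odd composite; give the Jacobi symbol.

Reciprocity: 35 ≡ 3 and 133 ≡ 1 (mod 4), so (35/133) = +(133/35).
Reduce top mod 35: now compute (28/35).
Pull out 2^2: since 35 ≡ 3 (mod 8), (2/35) = -1, so (2/35)^2 = +1.
Reciprocity: 7 ≡ 3 and 35 ≡ 3 (mod 4), so (7/35) = −(35/7).
Reduce top mod 7: now compute (0/7).
Top reduces to 0: gcd > 1, so the symbol is 0.

0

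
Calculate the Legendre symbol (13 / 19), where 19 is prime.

-1

Euler's criterion: (13/19) ≡ 13^9 (mod 19).
13^2 ≡ 17 (mod 19)
13^4 ≡ 4 (mod 19)
13^8 ≡ 16 (mod 19)
13^9 = 13^(8+1) ≡ 18 (mod 19).
Result is 18 ≡ −1, so (13/19) = −1.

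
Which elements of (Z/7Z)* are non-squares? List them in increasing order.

3 5 6

Square k = 1,…,3 (k and 7−k give the same square):
1²=1, 2²=4, 3²≡2 (mod 7).
The residues are {1, 2, 4}; the non-residues are the remaining 3 nonzero classes.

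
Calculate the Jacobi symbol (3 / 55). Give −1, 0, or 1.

-1

Reciprocity: 3 ≡ 3 and 55 ≡ 3 (mod 4), so (3/55) = −(55/3).
Reduce top mod 3: now compute (1/3).
Reached (1/3) = 1. Collecting the sign flips along the way, the symbol is -1.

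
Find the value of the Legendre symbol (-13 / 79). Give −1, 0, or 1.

-1

Euler's criterion: (-13/79) ≡ 66^39 (mod 79).
66^2 ≡ 11 (mod 79)
66^4 ≡ 42 (mod 79)
66^8 ≡ 26 (mod 79)
66^16 ≡ 44 (mod 79)
66^32 ≡ 40 (mod 79)
66^39 = 66^(32+4+2+1) ≡ 78 (mod 79).
Result is 78 ≡ −1, so (-13/79) = −1.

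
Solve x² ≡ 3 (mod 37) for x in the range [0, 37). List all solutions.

37 ≡ 1 (mod 4), so we find a root by search.
Trying successive values, 15² = 225 ≡ 3 (mod 37). The other root is 37 − 15 = 22.

15, 22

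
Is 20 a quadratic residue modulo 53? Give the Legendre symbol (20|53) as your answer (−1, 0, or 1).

-1

Euler's criterion: (20/53) ≡ 20^26 (mod 53).
20^2 ≡ 29 (mod 53)
20^4 ≡ 46 (mod 53)
20^8 ≡ 49 (mod 53)
20^16 ≡ 16 (mod 53)
20^26 = 20^(16+8+2) ≡ 52 (mod 53).
Result is 52 ≡ −1, so (20/53) = −1.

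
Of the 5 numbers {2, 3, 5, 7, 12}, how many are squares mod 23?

(2/23) = +1 → QR.
(3/23) = +1 → QR.
(5/23) = -1 → non-residue.
(7/23) = -1 → non-residue.
(12/23) = +1 → QR.
Total quadratic residues among the 5: 3.

3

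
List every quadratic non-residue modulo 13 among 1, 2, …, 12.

Square k = 1,…,6 (k and 13−k give the same square):
1²=1, 2²=4, 3²=9, 4²≡3, 5²≡12, 6²≡10 (mod 13).
The residues are {1, 3, 4, 9, 10, 12}; the non-residues are the remaining 6 nonzero classes.

2,5,6,7,8,11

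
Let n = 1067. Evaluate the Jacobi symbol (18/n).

-1

Pull out 2: since 1067 ≡ 3 (mod 8), (2/1067) = -1.
Reciprocity: 9 ≡ 1 and 1067 ≡ 3 (mod 4), so (9/1067) = +(1067/9).
Reduce top mod 9: now compute (5/9).
Reciprocity: 5 ≡ 1 and 9 ≡ 1 (mod 4), so (5/9) = +(9/5).
Reduce top mod 5: now compute (4/5).
Pull out 2^2: since 5 ≡ 5 (mod 8), (2/5) = -1, so (2/5)^2 = +1.
Reached (1/5) = 1. Collecting the sign flips along the way, the symbol is -1.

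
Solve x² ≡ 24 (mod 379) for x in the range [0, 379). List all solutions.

Since 379 ≡ 3 (mod 4), a square root of 24 is 24^((379+1)/4) = 24^95 mod 379.
Repeated squaring: 24^2≡197, 24^4≡151, 24^8≡61, 24^16≡310, 24^32≡213, 24^64≡268 (mod 379).
24^95 = 24^(64+16+8+4+2+1) ≡ 294 (mod 379).
Check: 294² = 86436 ≡ 24 (mod 379). The two roots are 85 and 294.

85, 294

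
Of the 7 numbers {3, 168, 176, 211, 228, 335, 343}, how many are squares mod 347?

3

(3/347) = +1 → QR.
(168/347) = +1 → QR.
(176/347) = +1 → QR.
(211/347) = -1 → non-residue.
(228/347) = -1 → non-residue.
(335/347) = -1 → non-residue.
(343/347) = -1 → non-residue.
Total quadratic residues among the 7: 3.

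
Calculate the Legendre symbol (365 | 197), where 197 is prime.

1

Euler's criterion: (365/197) ≡ 168^98 (mod 197).
168^2 ≡ 53 (mod 197)
168^4 ≡ 51 (mod 197)
168^8 ≡ 40 (mod 197)
168^16 ≡ 24 (mod 197)
168^32 ≡ 182 (mod 197)
168^64 ≡ 28 (mod 197)
168^98 = 168^(64+32+2) ≡ 1 (mod 197).
Result is 1, so (365/197) = 1.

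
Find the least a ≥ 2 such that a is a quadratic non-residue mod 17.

3

(2/17) = +1, so 2 is a residue.
(3/17) = −1, so 3 is the smallest positive non-residue mod 17.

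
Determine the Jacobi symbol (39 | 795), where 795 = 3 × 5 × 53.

Reciprocity: 39 ≡ 3 and 795 ≡ 3 (mod 4), so (39/795) = −(795/39).
Reduce top mod 39: now compute (15/39).
Reciprocity: 15 ≡ 3 and 39 ≡ 3 (mod 4), so (15/39) = −(39/15).
Reduce top mod 15: now compute (9/15).
Reciprocity: 9 ≡ 1 and 15 ≡ 3 (mod 4), so (9/15) = +(15/9).
Reduce top mod 9: now compute (6/9).
Pull out 2: since 9 ≡ 1 (mod 8), (2/9) = +1.
Reciprocity: 3 ≡ 3 and 9 ≡ 1 (mod 4), so (3/9) = +(9/3).
Reduce top mod 3: now compute (0/3).
Top reduces to 0: gcd > 1, so the symbol is 0.

0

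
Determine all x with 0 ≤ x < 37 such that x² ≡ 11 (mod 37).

14, 23

37 ≡ 1 (mod 4), so we find a root by search.
Trying successive values, 14² = 196 ≡ 11 (mod 37). The other root is 37 − 14 = 23.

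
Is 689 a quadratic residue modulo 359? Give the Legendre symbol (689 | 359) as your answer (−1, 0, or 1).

First reduce: 689 ≡ 330 (mod 359).
Pull out 2: since 359 ≡ 7 (mod 8), (2/359) = +1.
Reciprocity: 165 ≡ 1 and 359 ≡ 3 (mod 4), so (165/359) = +(359/165).
Reduce top mod 165: now compute (29/165).
Reciprocity: 29 ≡ 1 and 165 ≡ 1 (mod 4), so (29/165) = +(165/29).
Reduce top mod 29: now compute (20/29).
Pull out 2^2: since 29 ≡ 5 (mod 8), (2/29) = -1, so (2/29)^2 = +1.
Reciprocity: 5 ≡ 1 and 29 ≡ 1 (mod 4), so (5/29) = +(29/5).
Reduce top mod 5: now compute (4/5).
Pull out 2^2: since 5 ≡ 5 (mod 8), (2/5) = -1, so (2/5)^2 = +1.
Reached (1/5) = 1. Collecting the sign flips along the way, the symbol is +1.

1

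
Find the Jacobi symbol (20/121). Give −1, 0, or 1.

Pull out 2^2: since 121 ≡ 1 (mod 8), (2/121) = +1, so (2/121)^2 = +1.
Reciprocity: 5 ≡ 1 and 121 ≡ 1 (mod 4), so (5/121) = +(121/5).
Reduce top mod 5: now compute (1/5).
Reached (1/5) = 1. Collecting the sign flips along the way, the symbol is +1.

1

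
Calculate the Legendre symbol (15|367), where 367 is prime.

Euler's criterion: (15/367) ≡ 15^183 (mod 367).
15^2 ≡ 225 (mod 367)
15^4 ≡ 346 (mod 367)
15^8 ≡ 74 (mod 367)
15^16 ≡ 338 (mod 367)
15^32 ≡ 107 (mod 367)
15^64 ≡ 72 (mod 367)
15^128 ≡ 46 (mod 367)
15^183 = 15^(128+32+16+4+2+1) ≡ 1 (mod 367).
Result is 1, so (15/367) = 1.

1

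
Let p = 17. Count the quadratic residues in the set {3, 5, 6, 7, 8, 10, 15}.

(3/17) = -1 → non-residue.
(5/17) = -1 → non-residue.
(6/17) = -1 → non-residue.
(7/17) = -1 → non-residue.
(8/17) = +1 → QR.
(10/17) = -1 → non-residue.
(15/17) = +1 → QR.
Total quadratic residues among the 7: 2.

2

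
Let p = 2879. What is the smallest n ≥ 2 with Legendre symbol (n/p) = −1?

(2/2879) = +1, so 2 is a residue.
(3/2879) = +1, so 3 is a residue.
(4/2879) = +1, so 4 is a residue.
(5/2879) = +1, so 5 is a residue.
(6/2879) = +1, so 6 is a residue.
(7/2879) = −1, so 7 is the smallest positive non-residue mod 2879.

7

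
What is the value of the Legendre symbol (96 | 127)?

-1

Pull out 2^5: since 127 ≡ 7 (mod 8), (2/127) = +1, so (2/127)^5 = +1.
Reciprocity: 3 ≡ 3 and 127 ≡ 3 (mod 4), so (3/127) = −(127/3).
Reduce top mod 3: now compute (1/3).
Reached (1/3) = 1. Collecting the sign flips along the way, the symbol is -1.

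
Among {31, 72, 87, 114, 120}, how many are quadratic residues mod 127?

4

(31/127) = +1 → QR.
(72/127) = +1 → QR.
(87/127) = +1 → QR.
(114/127) = -1 → non-residue.
(120/127) = +1 → QR.
Total quadratic residues among the 5: 4.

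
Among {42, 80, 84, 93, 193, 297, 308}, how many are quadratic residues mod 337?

(42/337) = +1 → QR.
(80/337) = -1 → non-residue.
(84/337) = +1 → QR.
(93/337) = -1 → non-residue.
(193/337) = +1 → QR.
(297/337) = -1 → non-residue.
(308/337) = -1 → non-residue.
Total quadratic residues among the 7: 3.

3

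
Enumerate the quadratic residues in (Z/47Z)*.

1 2 3 4 6 7 8 9 12 14 16 17 18 21 24 25 27 28 32 34 36 37 42

Square k = 1,…,23 (k and 47−k give the same square):
1²=1, 2²=4, 3²=9, 4²=16, 5²=25, 6²=36, 7²≡2, 8²≡17, 9²≡34, 10²≡6, 11²≡27, 12²≡3, 13²≡28, 14²≡8, 15²≡37, 16²≡21, 17²≡7, 18²≡42, 19²≡32, 20²≡24, 21²≡18, 22²≡14, 23²≡12 (mod 47).
So the quadratic residues mod 47 are {1, 2, 3, 4, 6, 7, 8, 9, 12, 14, 16, 17, 18, 21, 24, 25, 27, 28, 32, 34, 36, 37, 42}.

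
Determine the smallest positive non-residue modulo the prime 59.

2

(2/59) = −1, so 2 is the smallest positive non-residue mod 59.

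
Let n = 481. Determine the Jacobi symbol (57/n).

Reciprocity: 57 ≡ 1 and 481 ≡ 1 (mod 4), so (57/481) = +(481/57).
Reduce top mod 57: now compute (25/57).
Reciprocity: 25 ≡ 1 and 57 ≡ 1 (mod 4), so (25/57) = +(57/25).
Reduce top mod 25: now compute (7/25).
Reciprocity: 7 ≡ 3 and 25 ≡ 1 (mod 4), so (7/25) = +(25/7).
Reduce top mod 7: now compute (4/7).
Pull out 2^2: since 7 ≡ 7 (mod 8), (2/7) = +1, so (2/7)^2 = +1.
Reached (1/7) = 1. Collecting the sign flips along the way, the symbol is +1.

1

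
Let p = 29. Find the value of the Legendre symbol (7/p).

Reciprocity: 7 ≡ 3 and 29 ≡ 1 (mod 4), so (7/29) = +(29/7).
Reduce top mod 7: now compute (1/7).
Reached (1/7) = 1. Collecting the sign flips along the way, the symbol is +1.

1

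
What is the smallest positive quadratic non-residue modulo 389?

2

(2/389) = −1, so 2 is the smallest positive non-residue mod 389.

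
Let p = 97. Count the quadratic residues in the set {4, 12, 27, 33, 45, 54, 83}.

(4/97) = +1 → QR.
(12/97) = +1 → QR.
(27/97) = +1 → QR.
(33/97) = +1 → QR.
(45/97) = -1 → non-residue.
(54/97) = +1 → QR.
(83/97) = -1 → non-residue.
Total quadratic residues among the 7: 5.

5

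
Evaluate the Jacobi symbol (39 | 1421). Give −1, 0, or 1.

-1

Reciprocity: 39 ≡ 3 and 1421 ≡ 1 (mod 4), so (39/1421) = +(1421/39).
Reduce top mod 39: now compute (17/39).
Reciprocity: 17 ≡ 1 and 39 ≡ 3 (mod 4), so (17/39) = +(39/17).
Reduce top mod 17: now compute (5/17).
Reciprocity: 5 ≡ 1 and 17 ≡ 1 (mod 4), so (5/17) = +(17/5).
Reduce top mod 5: now compute (2/5).
Pull out 2: since 5 ≡ 5 (mod 8), (2/5) = -1.
Reached (1/5) = 1. Collecting the sign flips along the way, the symbol is -1.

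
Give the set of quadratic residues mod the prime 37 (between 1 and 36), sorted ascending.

1 3 4 7 9 10 11 12 16 21 25 26 27 28 30 33 34 36

Square k = 1,…,18 (k and 37−k give the same square):
1²=1, 2²=4, 3²=9, 4²=16, 5²=25, 6²=36, 7²≡12, 8²≡27, 9²≡7, 10²≡26, 11²≡10, 12²≡33, 13²≡21, 14²≡11, 15²≡3, 16²≡34, 17²≡30, 18²≡28 (mod 37).
So the quadratic residues mod 37 are {1, 3, 4, 7, 9, 10, 11, 12, 16, 21, 25, 26, 27, 28, 30, 33, 34, 36}.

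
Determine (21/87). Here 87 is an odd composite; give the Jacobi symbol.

Reciprocity: 21 ≡ 1 and 87 ≡ 3 (mod 4), so (21/87) = +(87/21).
Reduce top mod 21: now compute (3/21).
Reciprocity: 3 ≡ 3 and 21 ≡ 1 (mod 4), so (3/21) = +(21/3).
Reduce top mod 3: now compute (0/3).
Top reduces to 0: gcd > 1, so the symbol is 0.

0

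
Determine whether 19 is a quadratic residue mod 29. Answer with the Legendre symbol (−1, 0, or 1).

Euler's criterion: (19/29) ≡ 19^14 (mod 29).
19^2 ≡ 13 (mod 29)
19^4 ≡ 24 (mod 29)
19^8 ≡ 25 (mod 29)
19^14 = 19^(8+4+2) ≡ 28 (mod 29).
Result is 28 ≡ −1, so (19/29) = −1.

-1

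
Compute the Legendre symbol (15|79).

Reciprocity: 15 ≡ 3 and 79 ≡ 3 (mod 4), so (15/79) = −(79/15).
Reduce top mod 15: now compute (4/15).
Pull out 2^2: since 15 ≡ 7 (mod 8), (2/15) = +1, so (2/15)^2 = +1.
Reached (1/15) = 1. Collecting the sign flips along the way, the symbol is -1.

-1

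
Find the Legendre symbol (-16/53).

1

Euler's criterion: (-16/53) ≡ 37^26 (mod 53).
37^2 ≡ 44 (mod 53)
37^4 ≡ 28 (mod 53)
37^8 ≡ 42 (mod 53)
37^16 ≡ 15 (mod 53)
37^26 = 37^(16+8+2) ≡ 1 (mod 53).
Result is 1, so (-16/53) = 1.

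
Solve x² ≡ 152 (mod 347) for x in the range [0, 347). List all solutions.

63, 284

Since 347 ≡ 3 (mod 4), a square root of 152 is 152^((347+1)/4) = 152^87 mod 347.
Repeated squaring: 152^2≡202, 152^4≡205, 152^8≡38, 152^16≡56, 152^32≡13, 152^64≡169 (mod 347).
152^87 = 152^(64+16+4+2+1) ≡ 284 (mod 347).
Check: 284² = 80656 ≡ 152 (mod 347). The two roots are 63 and 284.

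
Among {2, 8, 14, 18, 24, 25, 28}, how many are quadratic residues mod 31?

6

(2/31) = +1 → QR.
(8/31) = +1 → QR.
(14/31) = +1 → QR.
(18/31) = +1 → QR.
(24/31) = -1 → non-residue.
(25/31) = +1 → QR.
(28/31) = +1 → QR.
Total quadratic residues among the 7: 6.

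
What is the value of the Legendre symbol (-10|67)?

Euler's criterion: (-10/67) ≡ 57^33 (mod 67).
57^2 ≡ 33 (mod 67)
57^4 ≡ 17 (mod 67)
57^8 ≡ 21 (mod 67)
57^16 ≡ 39 (mod 67)
57^32 ≡ 47 (mod 67)
57^33 = 57^(32+1) ≡ 66 (mod 67).
Result is 66 ≡ −1, so (-10/67) = −1.

-1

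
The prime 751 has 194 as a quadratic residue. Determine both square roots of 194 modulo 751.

Since 751 ≡ 3 (mod 4), a square root of 194 is 194^((751+1)/4) = 194^188 mod 751.
Repeated squaring: 194^2≡86, 194^4≡637, 194^8≡229, 194^16≡622, 194^32≡119, 194^64≡643, 194^128≡399 (mod 751).
194^188 = 194^(128+32+16+8+4) ≡ 378 (mod 751).
Check: 378² = 142884 ≡ 194 (mod 751). The two roots are 373 and 378.

373, 378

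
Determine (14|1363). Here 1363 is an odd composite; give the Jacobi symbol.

-1

Pull out 2: since 1363 ≡ 3 (mod 8), (2/1363) = -1.
Reciprocity: 7 ≡ 3 and 1363 ≡ 3 (mod 4), so (7/1363) = −(1363/7).
Reduce top mod 7: now compute (5/7).
Reciprocity: 5 ≡ 1 and 7 ≡ 3 (mod 4), so (5/7) = +(7/5).
Reduce top mod 5: now compute (2/5).
Pull out 2: since 5 ≡ 5 (mod 8), (2/5) = -1.
Reached (1/5) = 1. Collecting the sign flips along the way, the symbol is -1.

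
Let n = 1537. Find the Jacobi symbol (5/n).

-1

Reciprocity: 5 ≡ 1 and 1537 ≡ 1 (mod 4), so (5/1537) = +(1537/5).
Reduce top mod 5: now compute (2/5).
Pull out 2: since 5 ≡ 5 (mod 8), (2/5) = -1.
Reached (1/5) = 1. Collecting the sign flips along the way, the symbol is -1.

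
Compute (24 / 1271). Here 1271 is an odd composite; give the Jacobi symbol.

Pull out 2^3: since 1271 ≡ 7 (mod 8), (2/1271) = +1, so (2/1271)^3 = +1.
Reciprocity: 3 ≡ 3 and 1271 ≡ 3 (mod 4), so (3/1271) = −(1271/3).
Reduce top mod 3: now compute (2/3).
Pull out 2: since 3 ≡ 3 (mod 8), (2/3) = -1.
Reached (1/3) = 1. Collecting the sign flips along the way, the symbol is +1.

1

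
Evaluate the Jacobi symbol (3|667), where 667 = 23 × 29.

-1

Reciprocity: 3 ≡ 3 and 667 ≡ 3 (mod 4), so (3/667) = −(667/3).
Reduce top mod 3: now compute (1/3).
Reached (1/3) = 1. Collecting the sign flips along the way, the symbol is -1.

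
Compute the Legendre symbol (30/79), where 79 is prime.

Pull out 2: since 79 ≡ 7 (mod 8), (2/79) = +1.
Reciprocity: 15 ≡ 3 and 79 ≡ 3 (mod 4), so (15/79) = −(79/15).
Reduce top mod 15: now compute (4/15).
Pull out 2^2: since 15 ≡ 7 (mod 8), (2/15) = +1, so (2/15)^2 = +1.
Reached (1/15) = 1. Collecting the sign flips along the way, the symbol is -1.

-1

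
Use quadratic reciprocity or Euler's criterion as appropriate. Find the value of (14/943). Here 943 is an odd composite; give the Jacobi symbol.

1

Pull out 2: since 943 ≡ 7 (mod 8), (2/943) = +1.
Reciprocity: 7 ≡ 3 and 943 ≡ 3 (mod 4), so (7/943) = −(943/7).
Reduce top mod 7: now compute (5/7).
Reciprocity: 5 ≡ 1 and 7 ≡ 3 (mod 4), so (5/7) = +(7/5).
Reduce top mod 5: now compute (2/5).
Pull out 2: since 5 ≡ 5 (mod 8), (2/5) = -1.
Reached (1/5) = 1. Collecting the sign flips along the way, the symbol is +1.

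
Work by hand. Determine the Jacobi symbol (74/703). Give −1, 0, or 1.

0

Pull out 2: since 703 ≡ 7 (mod 8), (2/703) = +1.
Reciprocity: 37 ≡ 1 and 703 ≡ 3 (mod 4), so (37/703) = +(703/37).
Reduce top mod 37: now compute (0/37).
Top reduces to 0: gcd > 1, so the symbol is 0.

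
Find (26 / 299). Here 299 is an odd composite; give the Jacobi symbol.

0

Pull out 2: since 299 ≡ 3 (mod 8), (2/299) = -1.
Reciprocity: 13 ≡ 1 and 299 ≡ 3 (mod 4), so (13/299) = +(299/13).
Reduce top mod 13: now compute (0/13).
Top reduces to 0: gcd > 1, so the symbol is 0.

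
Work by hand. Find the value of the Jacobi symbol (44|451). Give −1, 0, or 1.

Pull out 2^2: since 451 ≡ 3 (mod 8), (2/451) = -1, so (2/451)^2 = +1.
Reciprocity: 11 ≡ 3 and 451 ≡ 3 (mod 4), so (11/451) = −(451/11).
Reduce top mod 11: now compute (0/11).
Top reduces to 0: gcd > 1, so the symbol is 0.

0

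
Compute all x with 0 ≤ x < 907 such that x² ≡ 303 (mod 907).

Since 907 ≡ 3 (mod 4), a square root of 303 is 303^((907+1)/4) = 303^227 mod 907.
Repeated squaring: 303^2≡202, 303^4≡896, 303^8≡121, 303^16≡129, 303^32≡315, 303^64≡362, 303^128≡436 (mod 907).
303^227 = 303^(128+64+32+2+1) ≡ 702 (mod 907).
Check: 702² = 492804 ≡ 303 (mod 907). The two roots are 205 and 702.

205, 702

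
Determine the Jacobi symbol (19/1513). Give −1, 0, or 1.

-1

Reciprocity: 19 ≡ 3 and 1513 ≡ 1 (mod 4), so (19/1513) = +(1513/19).
Reduce top mod 19: now compute (12/19).
Pull out 2^2: since 19 ≡ 3 (mod 8), (2/19) = -1, so (2/19)^2 = +1.
Reciprocity: 3 ≡ 3 and 19 ≡ 3 (mod 4), so (3/19) = −(19/3).
Reduce top mod 3: now compute (1/3).
Reached (1/3) = 1. Collecting the sign flips along the way, the symbol is -1.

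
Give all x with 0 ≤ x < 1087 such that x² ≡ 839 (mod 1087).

Since 1087 ≡ 3 (mod 4), a square root of 839 is 839^((1087+1)/4) = 839^272 mod 1087.
Repeated squaring: 839^2≡632, 839^4≡495, 839^8≡450, 839^16≡318, 839^32≡33, 839^64≡2, 839^128≡4, 839^256≡16 (mod 1087).
839^272 = 839^(256+16) ≡ 740 (mod 1087).
Check: 740² = 547600 ≡ 839 (mod 1087). The two roots are 347 and 740.

347, 740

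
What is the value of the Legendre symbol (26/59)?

Pull out 2: since 59 ≡ 3 (mod 8), (2/59) = -1.
Reciprocity: 13 ≡ 1 and 59 ≡ 3 (mod 4), so (13/59) = +(59/13).
Reduce top mod 13: now compute (7/13).
Reciprocity: 7 ≡ 3 and 13 ≡ 1 (mod 4), so (7/13) = +(13/7).
Reduce top mod 7: now compute (6/7).
Pull out 2: since 7 ≡ 7 (mod 8), (2/7) = +1.
Reciprocity: 3 ≡ 3 and 7 ≡ 3 (mod 4), so (3/7) = −(7/3).
Reduce top mod 3: now compute (1/3).
Reached (1/3) = 1. Collecting the sign flips along the way, the symbol is +1.

1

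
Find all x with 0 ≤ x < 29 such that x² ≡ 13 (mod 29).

10, 19

29 ≡ 1 (mod 4), so we find a root by search.
Trying successive values, 10² = 100 ≡ 13 (mod 29). The other root is 29 − 10 = 19.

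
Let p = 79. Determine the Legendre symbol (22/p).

1

Pull out 2: since 79 ≡ 7 (mod 8), (2/79) = +1.
Reciprocity: 11 ≡ 3 and 79 ≡ 3 (mod 4), so (11/79) = −(79/11).
Reduce top mod 11: now compute (2/11).
Pull out 2: since 11 ≡ 3 (mod 8), (2/11) = -1.
Reached (1/11) = 1. Collecting the sign flips along the way, the symbol is +1.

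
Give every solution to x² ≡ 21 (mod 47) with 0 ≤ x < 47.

Since 47 ≡ 3 (mod 4), a square root of 21 is 21^((47+1)/4) = 21^12 mod 47.
Repeated squaring: 21^2≡18, 21^4≡42, 21^8≡25 (mod 47).
21^12 = 21^(8+4) ≡ 16 (mod 47).
Check: 16² = 256 ≡ 21 (mod 47). The two roots are 16 and 31.

16, 31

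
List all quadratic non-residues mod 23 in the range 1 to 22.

5 7 10 11 14 15 17 19 20 21 22

Square k = 1,…,11 (k and 23−k give the same square):
1²=1, 2²=4, 3²=9, 4²=16, 5²≡2, 6²≡13, 7²≡3, 8²≡18, 9²≡12, 10²≡8, 11²≡6 (mod 23).
The residues are {1, 2, 3, 4, 6, 8, 9, 12, 13, 16, 18}; the non-residues are the remaining 11 nonzero classes.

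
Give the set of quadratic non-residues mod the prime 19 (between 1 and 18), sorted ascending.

2, 3, 8, 10, 12, 13, 14, 15, 18

Square k = 1,…,9 (k and 19−k give the same square):
1²=1, 2²=4, 3²=9, 4²=16, 5²≡6, 6²≡17, 7²≡11, 8²≡7, 9²≡5 (mod 19).
The residues are {1, 4, 5, 6, 7, 9, 11, 16, 17}; the non-residues are the remaining 9 nonzero classes.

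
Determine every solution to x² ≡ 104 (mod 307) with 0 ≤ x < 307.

Since 307 ≡ 3 (mod 4), a square root of 104 is 104^((307+1)/4) = 104^77 mod 307.
Repeated squaring: 104^2≡71, 104^4≡129, 104^8≡63, 104^16≡285, 104^32≡177, 104^64≡15 (mod 307).
104^77 = 104^(64+8+4+1) ≡ 248 (mod 307).
Check: 248² = 61504 ≡ 104 (mod 307). The two roots are 59 and 248.

59, 248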